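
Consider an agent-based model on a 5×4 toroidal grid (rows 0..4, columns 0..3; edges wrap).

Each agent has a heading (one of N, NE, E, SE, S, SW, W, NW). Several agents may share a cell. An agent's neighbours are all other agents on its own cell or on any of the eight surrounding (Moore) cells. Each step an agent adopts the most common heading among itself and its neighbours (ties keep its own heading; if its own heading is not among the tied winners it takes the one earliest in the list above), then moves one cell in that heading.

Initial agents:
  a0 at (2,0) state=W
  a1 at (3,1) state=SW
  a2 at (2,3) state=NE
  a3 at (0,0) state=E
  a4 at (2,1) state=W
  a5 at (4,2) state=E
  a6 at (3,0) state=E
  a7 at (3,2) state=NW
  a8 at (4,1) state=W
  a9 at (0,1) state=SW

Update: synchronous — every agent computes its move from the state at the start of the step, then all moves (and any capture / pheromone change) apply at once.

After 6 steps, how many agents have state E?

4

t=1: a0@(2,3):W a1@(3,0):W a2@(1,0):NE a3@(0,1):E a4@(2,0):W a5@(0,1):SW a6@(3,3):W a7@(3,1):W a8@(4,2):E a9@(0,2):E
t=2: a0@(2,2):W a1@(3,3):W a2@(1,3):W a3@(0,2):E a4@(2,3):W a5@(0,2):E a6@(3,2):W a7@(3,0):W a8@(4,3):E a9@(0,3):E
t=3: a0@(2,1):W a1@(3,2):W a2@(1,2):W a3@(0,3):E a4@(2,2):W a5@(0,3):E a6@(3,1):W a7@(3,3):W a8@(4,0):E a9@(0,0):E
t=4: a0@(2,0):W a1@(3,1):W a2@(1,1):W a3@(0,0):E a4@(2,1):W a5@(0,0):E a6@(3,0):W a7@(3,2):W a8@(4,1):E a9@(0,1):E
t=5: a0@(2,3):W a1@(3,0):W a2@(1,0):W a3@(0,1):E a4@(2,0):W a5@(0,1):E a6@(3,3):W a7@(3,1):W a8@(4,2):E a9@(0,2):E
t=6: a0@(2,2):W a1@(3,3):W a2@(1,3):W a3@(0,2):E a4@(2,3):W a5@(0,2):E a6@(3,2):W a7@(3,0):W a8@(4,3):E a9@(0,3):E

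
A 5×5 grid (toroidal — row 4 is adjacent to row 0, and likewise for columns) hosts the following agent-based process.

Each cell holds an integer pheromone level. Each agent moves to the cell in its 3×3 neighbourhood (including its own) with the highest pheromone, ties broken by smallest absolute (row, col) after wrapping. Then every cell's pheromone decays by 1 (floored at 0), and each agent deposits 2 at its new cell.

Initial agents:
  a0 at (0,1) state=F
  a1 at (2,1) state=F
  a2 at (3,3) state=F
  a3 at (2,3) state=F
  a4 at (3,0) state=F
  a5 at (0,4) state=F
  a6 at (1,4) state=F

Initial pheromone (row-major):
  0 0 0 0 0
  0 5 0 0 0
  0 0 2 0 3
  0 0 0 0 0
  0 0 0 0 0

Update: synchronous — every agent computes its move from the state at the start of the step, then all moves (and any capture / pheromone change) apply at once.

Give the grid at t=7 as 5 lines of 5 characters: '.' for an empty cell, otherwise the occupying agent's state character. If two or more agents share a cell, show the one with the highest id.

t=1: a0@(1,1) a1@(1,1) a2@(2,4) a3@(2,4) a4@(2,4) a5@(0,0) a6@(2,4) | pheromone: 2 0 0 0 0 / 0 8 0 0 0 / 0 0 1 0 10 / 0 0 0 0 0 / 0 0 0 0 0
t=2: a0@(1,1) a1@(1,1) a2@(2,4) a3@(2,4) a4@(2,4) a5@(1,1) a6@(2,4) | pheromone: 1 0 0 0 0 / 0 13 0 0 0 / 0 0 0 0 17 / 0 0 0 0 0 / 0 0 0 0 0
t=3: a0@(1,1) a1@(1,1) a2@(2,4) a3@(2,4) a4@(2,4) a5@(1,1) a6@(2,4) | pheromone: 0 0 0 0 0 / 0 18 0 0 0 / 0 0 0 0 24 / 0 0 0 0 0 / 0 0 0 0 0
t=4: a0@(1,1) a1@(1,1) a2@(2,4) a3@(2,4) a4@(2,4) a5@(1,1) a6@(2,4) | pheromone: 0 0 0 0 0 / 0 23 0 0 0 / 0 0 0 0 31 / 0 0 0 0 0 / 0 0 0 0 0
t=5: a0@(1,1) a1@(1,1) a2@(2,4) a3@(2,4) a4@(2,4) a5@(1,1) a6@(2,4) | pheromone: 0 0 0 0 0 / 0 28 0 0 0 / 0 0 0 0 38 / 0 0 0 0 0 / 0 0 0 0 0
t=6: a0@(1,1) a1@(1,1) a2@(2,4) a3@(2,4) a4@(2,4) a5@(1,1) a6@(2,4) | pheromone: 0 0 0 0 0 / 0 33 0 0 0 / 0 0 0 0 45 / 0 0 0 0 0 / 0 0 0 0 0
t=7: a0@(1,1) a1@(1,1) a2@(2,4) a3@(2,4) a4@(2,4) a5@(1,1) a6@(2,4) | pheromone: 0 0 0 0 0 / 0 38 0 0 0 / 0 0 0 0 52 / 0 0 0 0 0 / 0 0 0 0 0

.....
.F...
....F
.....
.....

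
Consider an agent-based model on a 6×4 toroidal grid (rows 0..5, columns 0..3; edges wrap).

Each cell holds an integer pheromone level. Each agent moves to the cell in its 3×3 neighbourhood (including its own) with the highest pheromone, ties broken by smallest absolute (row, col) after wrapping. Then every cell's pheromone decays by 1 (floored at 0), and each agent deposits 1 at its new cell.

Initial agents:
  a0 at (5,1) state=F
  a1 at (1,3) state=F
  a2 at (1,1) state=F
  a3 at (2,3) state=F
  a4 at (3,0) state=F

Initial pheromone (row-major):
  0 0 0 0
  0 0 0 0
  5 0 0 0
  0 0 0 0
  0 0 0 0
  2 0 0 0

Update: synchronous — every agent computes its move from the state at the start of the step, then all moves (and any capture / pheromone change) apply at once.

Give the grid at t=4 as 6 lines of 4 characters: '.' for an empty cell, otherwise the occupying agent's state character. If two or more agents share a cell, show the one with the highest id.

....
....
F...
....
....
F...

t=1: a0@(5,0) a1@(2,0) a2@(2,0) a3@(2,0) a4@(2,0) | pheromone: 0 0 0 0 / 0 0 0 0 / 8 0 0 0 / 0 0 0 0 / 0 0 0 0 / 2 0 0 0
t=2: a0@(5,0) a1@(2,0) a2@(2,0) a3@(2,0) a4@(2,0) | pheromone: 0 0 0 0 / 0 0 0 0 / 11 0 0 0 / 0 0 0 0 / 0 0 0 0 / 2 0 0 0
t=3: a0@(5,0) a1@(2,0) a2@(2,0) a3@(2,0) a4@(2,0) | pheromone: 0 0 0 0 / 0 0 0 0 / 14 0 0 0 / 0 0 0 0 / 0 0 0 0 / 2 0 0 0
t=4: a0@(5,0) a1@(2,0) a2@(2,0) a3@(2,0) a4@(2,0) | pheromone: 0 0 0 0 / 0 0 0 0 / 17 0 0 0 / 0 0 0 0 / 0 0 0 0 / 2 0 0 0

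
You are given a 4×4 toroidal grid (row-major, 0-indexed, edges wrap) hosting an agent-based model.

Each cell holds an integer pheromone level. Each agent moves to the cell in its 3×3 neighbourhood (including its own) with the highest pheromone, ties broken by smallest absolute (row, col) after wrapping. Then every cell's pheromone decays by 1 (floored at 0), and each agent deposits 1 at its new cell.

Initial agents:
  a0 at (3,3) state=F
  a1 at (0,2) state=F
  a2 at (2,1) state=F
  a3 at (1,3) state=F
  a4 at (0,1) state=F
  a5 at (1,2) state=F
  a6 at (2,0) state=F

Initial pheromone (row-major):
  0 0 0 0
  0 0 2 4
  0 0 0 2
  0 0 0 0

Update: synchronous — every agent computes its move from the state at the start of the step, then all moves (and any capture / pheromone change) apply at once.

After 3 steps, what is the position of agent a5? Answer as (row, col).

(1, 3)

t=1: a0@(2,3) a1@(1,3) a2@(1,2) a3@(1,3) a4@(1,2) a5@(1,3) a6@(1,3) | pheromone: 0 0 0 0 / 0 0 3 7 / 0 0 0 2 / 0 0 0 0
t=2: a0@(1,3) a1@(1,3) a2@(1,3) a3@(1,3) a4@(1,3) a5@(1,3) a6@(1,3) | pheromone: 0 0 0 0 / 0 0 2 13 / 0 0 0 1 / 0 0 0 0
t=3: a0@(1,3) a1@(1,3) a2@(1,3) a3@(1,3) a4@(1,3) a5@(1,3) a6@(1,3) | pheromone: 0 0 0 0 / 0 0 1 19 / 0 0 0 0 / 0 0 0 0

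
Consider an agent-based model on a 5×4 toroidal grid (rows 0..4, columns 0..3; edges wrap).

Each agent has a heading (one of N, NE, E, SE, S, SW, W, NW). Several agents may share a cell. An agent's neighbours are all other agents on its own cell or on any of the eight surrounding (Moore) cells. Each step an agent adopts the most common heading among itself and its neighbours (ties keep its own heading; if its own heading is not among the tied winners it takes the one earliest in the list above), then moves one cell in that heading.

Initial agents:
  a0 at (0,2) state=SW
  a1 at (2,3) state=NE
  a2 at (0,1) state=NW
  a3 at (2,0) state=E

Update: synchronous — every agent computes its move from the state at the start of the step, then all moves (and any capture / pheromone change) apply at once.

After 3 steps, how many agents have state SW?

t=1: a0@(1,1):SW a1@(1,0):NE a2@(4,0):NW a3@(2,1):E
t=2: a0@(2,0):SW a1@(0,1):NE a2@(3,3):NW a3@(2,2):E
t=3: a0@(3,3):SW a1@(4,2):NE a2@(2,2):NW a3@(2,3):E

1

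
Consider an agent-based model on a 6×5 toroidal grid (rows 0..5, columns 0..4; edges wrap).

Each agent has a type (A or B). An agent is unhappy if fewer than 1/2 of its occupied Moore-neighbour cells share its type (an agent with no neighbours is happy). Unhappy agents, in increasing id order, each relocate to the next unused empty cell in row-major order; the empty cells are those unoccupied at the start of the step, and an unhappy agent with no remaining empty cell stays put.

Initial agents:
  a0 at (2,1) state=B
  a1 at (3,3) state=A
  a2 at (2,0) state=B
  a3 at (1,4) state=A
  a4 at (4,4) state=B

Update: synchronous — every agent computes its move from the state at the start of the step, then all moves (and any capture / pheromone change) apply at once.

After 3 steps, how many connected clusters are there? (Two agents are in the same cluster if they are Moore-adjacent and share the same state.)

t=1: a0@(2,1):B a1@(0,0):A a2@(2,0):B a3@(0,1):A a4@(0,2):B
t=2: a0@(2,1):B a1@(0,0):A a2@(2,0):B a3@(0,1):A a4@(0,3):B
t=3: (unchanged — steady state)

3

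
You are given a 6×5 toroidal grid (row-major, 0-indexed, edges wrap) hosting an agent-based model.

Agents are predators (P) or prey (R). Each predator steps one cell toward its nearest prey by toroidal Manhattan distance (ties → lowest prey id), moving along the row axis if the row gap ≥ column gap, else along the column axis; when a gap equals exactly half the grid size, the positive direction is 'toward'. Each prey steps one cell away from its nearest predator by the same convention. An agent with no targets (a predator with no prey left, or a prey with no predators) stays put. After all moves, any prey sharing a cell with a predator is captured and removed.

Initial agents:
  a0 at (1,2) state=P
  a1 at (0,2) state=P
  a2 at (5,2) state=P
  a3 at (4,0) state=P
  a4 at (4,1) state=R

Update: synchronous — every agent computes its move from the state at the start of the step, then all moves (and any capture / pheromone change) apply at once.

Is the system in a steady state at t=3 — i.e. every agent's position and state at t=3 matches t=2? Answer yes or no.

t=1: a0@(2,2):P a1@(5,2):P a2@(4,2):P a3@(4,1):P
t=2: (unchanged — steady state)

yes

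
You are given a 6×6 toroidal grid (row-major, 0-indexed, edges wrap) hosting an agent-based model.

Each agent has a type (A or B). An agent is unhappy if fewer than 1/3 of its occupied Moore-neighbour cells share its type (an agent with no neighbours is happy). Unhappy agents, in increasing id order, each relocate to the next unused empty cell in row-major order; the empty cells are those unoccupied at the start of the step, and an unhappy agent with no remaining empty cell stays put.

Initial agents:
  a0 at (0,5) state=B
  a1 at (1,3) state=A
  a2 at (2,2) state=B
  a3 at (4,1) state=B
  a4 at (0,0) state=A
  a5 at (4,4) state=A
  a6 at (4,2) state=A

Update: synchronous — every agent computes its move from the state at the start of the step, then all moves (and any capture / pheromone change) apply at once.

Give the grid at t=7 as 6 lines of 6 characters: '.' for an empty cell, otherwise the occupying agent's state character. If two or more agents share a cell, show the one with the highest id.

.BABB.
AA....
......
......
....A.
......

t=1: a0@(0,1):B a1@(0,2):A a2@(0,3):B a3@(0,4):B a4@(1,0):A a5@(4,4):A a6@(1,1):A
t=2: a0@(0,0):B a1@(0,2):A a2@(0,3):B a3@(0,4):B a4@(1,0):A a5@(4,4):A a6@(1,1):A
t=3: a0@(0,1):B a1@(0,2):A a2@(0,3):B a3@(0,4):B a4@(1,0):A a5@(4,4):A a6@(1,1):A
t=4: a0@(0,0):B a1@(0,2):A a2@(0,3):B a3@(0,4):B a4@(1,0):A a5@(4,4):A a6@(1,1):A
t=5: a0@(0,1):B a1@(0,2):A a2@(0,3):B a3@(0,4):B a4@(1,0):A a5@(4,4):A a6@(1,1):A
t=6: a0@(0,0):B a1@(0,2):A a2@(0,3):B a3@(0,4):B a4@(1,0):A a5@(4,4):A a6@(1,1):A
t=7: a0@(0,1):B a1@(0,2):A a2@(0,3):B a3@(0,4):B a4@(1,0):A a5@(4,4):A a6@(1,1):A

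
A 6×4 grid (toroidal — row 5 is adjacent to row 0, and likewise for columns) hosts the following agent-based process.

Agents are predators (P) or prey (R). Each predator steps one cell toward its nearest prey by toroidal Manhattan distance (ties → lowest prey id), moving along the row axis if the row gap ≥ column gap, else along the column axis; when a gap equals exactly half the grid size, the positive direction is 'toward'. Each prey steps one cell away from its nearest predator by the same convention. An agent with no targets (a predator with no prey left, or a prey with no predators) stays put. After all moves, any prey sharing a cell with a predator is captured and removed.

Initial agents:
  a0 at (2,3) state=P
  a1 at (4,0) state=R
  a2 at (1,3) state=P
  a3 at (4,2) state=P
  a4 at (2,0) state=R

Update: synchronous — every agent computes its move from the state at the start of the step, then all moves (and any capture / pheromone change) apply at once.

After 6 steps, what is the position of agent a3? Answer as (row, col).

(2, 3)

t=1: a0@(2,0):P a2@(2,3):P a3@(4,3):P a4@(2,1):R
t=2: a0@(2,1):P a2@(2,0):P a3@(3,3):P a4@(2,2):R
t=3: a0@(2,2):P a2@(2,1):P a3@(2,3):P
t=4: (unchanged — steady state)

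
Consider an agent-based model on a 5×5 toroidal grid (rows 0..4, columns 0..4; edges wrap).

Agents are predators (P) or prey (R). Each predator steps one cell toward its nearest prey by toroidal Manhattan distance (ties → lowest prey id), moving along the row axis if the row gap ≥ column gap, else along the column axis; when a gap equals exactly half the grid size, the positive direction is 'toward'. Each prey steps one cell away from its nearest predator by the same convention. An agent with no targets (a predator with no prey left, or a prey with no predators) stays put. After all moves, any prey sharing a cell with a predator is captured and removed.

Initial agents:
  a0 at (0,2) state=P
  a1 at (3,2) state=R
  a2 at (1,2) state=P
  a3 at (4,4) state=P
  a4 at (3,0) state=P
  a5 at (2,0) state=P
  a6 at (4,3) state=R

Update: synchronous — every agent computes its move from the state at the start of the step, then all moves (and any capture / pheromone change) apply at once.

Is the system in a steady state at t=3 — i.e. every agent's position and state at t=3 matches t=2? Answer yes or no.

yes

t=1: a0@(4,2):P a2@(2,2):P a3@(4,3):P a4@(3,1):P a5@(2,1):P
t=2: (unchanged — steady state)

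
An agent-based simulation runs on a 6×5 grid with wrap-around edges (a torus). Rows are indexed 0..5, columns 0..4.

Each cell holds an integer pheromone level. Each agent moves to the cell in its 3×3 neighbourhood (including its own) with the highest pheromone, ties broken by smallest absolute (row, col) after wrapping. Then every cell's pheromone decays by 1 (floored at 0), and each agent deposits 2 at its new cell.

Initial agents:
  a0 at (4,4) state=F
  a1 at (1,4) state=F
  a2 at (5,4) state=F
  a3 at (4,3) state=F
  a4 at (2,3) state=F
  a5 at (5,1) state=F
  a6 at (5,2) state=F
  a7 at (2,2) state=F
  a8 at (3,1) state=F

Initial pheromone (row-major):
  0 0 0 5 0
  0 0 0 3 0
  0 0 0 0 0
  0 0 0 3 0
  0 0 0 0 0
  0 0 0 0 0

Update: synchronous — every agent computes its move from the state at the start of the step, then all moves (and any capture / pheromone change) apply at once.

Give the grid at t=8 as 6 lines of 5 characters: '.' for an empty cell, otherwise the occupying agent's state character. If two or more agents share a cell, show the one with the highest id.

F..F.
.....
F....
...F.
.....
.....

t=1: a0@(3,3) a1@(0,3) a2@(0,3) a3@(3,3) a4@(1,3) a5@(0,0) a6@(0,3) a7@(1,3) a8@(2,0) | pheromone: 2 0 0 10 0 / 0 0 0 6 0 / 2 0 0 0 0 / 0 0 0 6 0 / 0 0 0 0 0 / 0 0 0 0 0
t=2: a0@(3,3) a1@(0,3) a2@(0,3) a3@(3,3) a4@(0,3) a5@(0,0) a6@(0,3) a7@(0,3) a8@(2,0) | pheromone: 3 0 0 19 0 / 0 0 0 5 0 / 3 0 0 0 0 / 0 0 0 9 0 / 0 0 0 0 0 / 0 0 0 0 0
t=3: a0@(3,3) a1@(0,3) a2@(0,3) a3@(3,3) a4@(0,3) a5@(0,0) a6@(0,3) a7@(0,3) a8@(2,0) | pheromone: 4 0 0 28 0 / 0 0 0 4 0 / 4 0 0 0 0 / 0 0 0 12 0 / 0 0 0 0 0 / 0 0 0 0 0
t=4: a0@(3,3) a1@(0,3) a2@(0,3) a3@(3,3) a4@(0,3) a5@(0,0) a6@(0,3) a7@(0,3) a8@(2,0) | pheromone: 5 0 0 37 0 / 0 0 0 3 0 / 5 0 0 0 0 / 0 0 0 15 0 / 0 0 0 0 0 / 0 0 0 0 0
t=5: a0@(3,3) a1@(0,3) a2@(0,3) a3@(3,3) a4@(0,3) a5@(0,0) a6@(0,3) a7@(0,3) a8@(2,0) | pheromone: 6 0 0 46 0 / 0 0 0 2 0 / 6 0 0 0 0 / 0 0 0 18 0 / 0 0 0 0 0 / 0 0 0 0 0
t=6: a0@(3,3) a1@(0,3) a2@(0,3) a3@(3,3) a4@(0,3) a5@(0,0) a6@(0,3) a7@(0,3) a8@(2,0) | pheromone: 7 0 0 55 0 / 0 0 0 1 0 / 7 0 0 0 0 / 0 0 0 21 0 / 0 0 0 0 0 / 0 0 0 0 0
t=7: a0@(3,3) a1@(0,3) a2@(0,3) a3@(3,3) a4@(0,3) a5@(0,0) a6@(0,3) a7@(0,3) a8@(2,0) | pheromone: 8 0 0 64 0 / 0 0 0 0 0 / 8 0 0 0 0 / 0 0 0 24 0 / 0 0 0 0 0 / 0 0 0 0 0
t=8: a0@(3,3) a1@(0,3) a2@(0,3) a3@(3,3) a4@(0,3) a5@(0,0) a6@(0,3) a7@(0,3) a8@(2,0) | pheromone: 9 0 0 73 0 / 0 0 0 0 0 / 9 0 0 0 0 / 0 0 0 27 0 / 0 0 0 0 0 / 0 0 0 0 0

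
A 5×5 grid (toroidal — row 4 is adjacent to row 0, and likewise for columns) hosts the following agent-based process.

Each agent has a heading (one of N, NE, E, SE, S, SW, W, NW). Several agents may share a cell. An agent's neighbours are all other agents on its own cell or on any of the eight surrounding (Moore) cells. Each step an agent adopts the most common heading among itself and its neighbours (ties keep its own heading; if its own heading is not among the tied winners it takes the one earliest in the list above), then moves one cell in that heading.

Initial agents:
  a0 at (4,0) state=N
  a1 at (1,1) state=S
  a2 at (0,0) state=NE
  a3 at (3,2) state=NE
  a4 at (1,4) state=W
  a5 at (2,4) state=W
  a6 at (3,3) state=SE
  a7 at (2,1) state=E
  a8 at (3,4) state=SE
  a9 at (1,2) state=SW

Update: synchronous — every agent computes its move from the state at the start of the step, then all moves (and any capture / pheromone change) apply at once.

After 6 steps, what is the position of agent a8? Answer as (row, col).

(3, 3)

t=1: a0@(3,0):N a1@(2,1):S a2@(4,1):NE a3@(2,3):NE a4@(1,3):W a5@(2,3):W a6@(4,4):SE a7@(2,2):E a8@(4,0):SE a9@(2,1):SW
t=2: a0@(4,1):SE a1@(3,1):S a2@(3,2):NE a3@(2,2):W a4@(1,2):W a5@(2,2):W a6@(0,0):SE a7@(2,1):W a8@(0,1):SE a9@(3,0):SW
t=3: a0@(0,2):SE a1@(3,0):W a2@(3,1):W a3@(2,1):W a4@(1,1):W a5@(2,1):W a6@(1,1):SE a7@(2,0):W a8@(1,2):SE a9@(4,4):SW
t=4: a0@(1,3):SE a1@(3,4):W a2@(3,0):W a3@(2,0):W a4@(1,0):W a5@(2,0):W a6@(1,0):W a7@(2,4):W a8@(2,3):SE a9@(0,3):SW
t=5: a0@(2,4):SE a1@(3,3):W a2@(3,4):W a3@(2,4):W a4@(1,4):W a5@(2,4):W a6@(1,4):W a7@(2,3):W a8@(3,4):SE a9@(1,2):SW
t=6: a0@(2,3):W a1@(3,2):W a2@(3,3):W a3@(2,3):W a4@(1,3):W a5@(2,3):W a6@(1,3):W a7@(2,2):W a8@(3,3):W a9@(2,1):SW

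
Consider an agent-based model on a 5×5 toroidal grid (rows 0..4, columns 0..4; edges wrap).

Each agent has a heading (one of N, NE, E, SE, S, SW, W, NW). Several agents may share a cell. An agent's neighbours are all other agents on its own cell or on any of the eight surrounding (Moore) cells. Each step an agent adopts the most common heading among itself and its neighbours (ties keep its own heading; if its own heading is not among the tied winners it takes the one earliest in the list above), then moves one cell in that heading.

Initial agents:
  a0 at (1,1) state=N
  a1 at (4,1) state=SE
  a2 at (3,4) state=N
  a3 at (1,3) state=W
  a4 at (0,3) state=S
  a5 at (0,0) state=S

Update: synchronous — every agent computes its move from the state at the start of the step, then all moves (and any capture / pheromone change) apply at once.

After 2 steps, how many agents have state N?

t=1: a0@(0,1):N a1@(0,2):SE a2@(2,4):N a3@(1,2):W a4@(1,3):S a5@(1,0):S
t=2: a0@(4,1):N a1@(1,3):SE a2@(3,4):S a3@(1,1):W a4@(2,3):S a5@(0,0):N

2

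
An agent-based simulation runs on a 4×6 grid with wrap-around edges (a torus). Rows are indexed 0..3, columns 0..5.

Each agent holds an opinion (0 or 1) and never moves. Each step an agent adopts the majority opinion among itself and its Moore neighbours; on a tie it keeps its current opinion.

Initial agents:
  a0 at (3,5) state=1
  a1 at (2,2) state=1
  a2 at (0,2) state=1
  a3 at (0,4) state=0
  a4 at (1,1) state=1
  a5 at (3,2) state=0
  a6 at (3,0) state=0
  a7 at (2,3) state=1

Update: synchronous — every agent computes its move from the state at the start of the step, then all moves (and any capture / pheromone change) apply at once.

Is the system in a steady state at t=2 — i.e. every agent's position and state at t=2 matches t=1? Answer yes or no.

t=1: a0@(3,5):0 a1@(2,2):1 a2@(0,2):1 a3@(0,4):0 a4@(1,1):1 a5@(3,2):1 a6@(3,0):0 a7@(2,3):1
t=2: (unchanged — steady state)

yes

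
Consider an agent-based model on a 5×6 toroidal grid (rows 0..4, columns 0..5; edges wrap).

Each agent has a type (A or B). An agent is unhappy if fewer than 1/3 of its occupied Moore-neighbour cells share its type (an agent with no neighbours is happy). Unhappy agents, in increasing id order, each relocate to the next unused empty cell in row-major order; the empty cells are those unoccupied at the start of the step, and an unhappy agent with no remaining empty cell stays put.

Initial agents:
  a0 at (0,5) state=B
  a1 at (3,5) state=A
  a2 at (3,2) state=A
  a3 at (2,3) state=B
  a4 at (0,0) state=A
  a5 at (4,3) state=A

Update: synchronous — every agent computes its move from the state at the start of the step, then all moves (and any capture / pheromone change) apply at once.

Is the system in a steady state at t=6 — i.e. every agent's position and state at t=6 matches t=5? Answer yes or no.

t=1: a0@(0,1):B a1@(3,5):A a2@(3,2):A a3@(0,2):B a4@(0,3):A a5@(4,3):A
t=2: (unchanged — steady state)

yes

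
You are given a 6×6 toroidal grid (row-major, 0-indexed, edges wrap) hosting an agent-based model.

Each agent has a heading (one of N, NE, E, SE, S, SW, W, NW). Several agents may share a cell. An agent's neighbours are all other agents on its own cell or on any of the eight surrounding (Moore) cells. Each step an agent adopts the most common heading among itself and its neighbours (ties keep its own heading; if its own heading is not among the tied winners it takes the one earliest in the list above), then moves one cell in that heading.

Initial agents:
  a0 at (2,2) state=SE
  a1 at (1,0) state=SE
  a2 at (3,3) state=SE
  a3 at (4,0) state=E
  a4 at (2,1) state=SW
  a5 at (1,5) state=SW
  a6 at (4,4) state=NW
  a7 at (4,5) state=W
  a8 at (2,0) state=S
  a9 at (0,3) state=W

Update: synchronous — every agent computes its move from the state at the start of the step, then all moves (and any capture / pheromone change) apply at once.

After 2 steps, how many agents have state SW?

3

t=1: a0@(3,3):SE a1@(2,5):SW a2@(4,4):SE a3@(4,1):E a4@(3,2):SE a5@(2,4):SW a6@(3,3):NW a7@(4,4):W a8@(3,5):SW a9@(0,2):W
t=2: a0@(4,4):SE a1@(3,4):SW a2@(5,5):SE a3@(4,2):E a4@(4,3):SE a5@(3,3):SW a6@(4,4):SE a7@(5,5):SE a8@(4,4):SW a9@(0,1):W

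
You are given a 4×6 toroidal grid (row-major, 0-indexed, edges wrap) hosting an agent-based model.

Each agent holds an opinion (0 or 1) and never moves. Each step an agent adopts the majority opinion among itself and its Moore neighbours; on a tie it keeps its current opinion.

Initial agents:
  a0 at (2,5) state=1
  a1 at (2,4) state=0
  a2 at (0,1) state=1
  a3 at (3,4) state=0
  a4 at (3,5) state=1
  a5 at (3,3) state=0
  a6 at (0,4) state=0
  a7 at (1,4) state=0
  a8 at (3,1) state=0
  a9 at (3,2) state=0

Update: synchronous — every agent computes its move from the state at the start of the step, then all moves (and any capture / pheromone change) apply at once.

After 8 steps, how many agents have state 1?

0

t=1: a0@(2,5):0 a1@(2,4):0 a2@(0,1):0 a3@(3,4):0 a4@(3,5):0 a5@(3,3):0 a6@(0,4):0 a7@(1,4):0 a8@(3,1):0 a9@(3,2):0
t=2: (unchanged — steady state)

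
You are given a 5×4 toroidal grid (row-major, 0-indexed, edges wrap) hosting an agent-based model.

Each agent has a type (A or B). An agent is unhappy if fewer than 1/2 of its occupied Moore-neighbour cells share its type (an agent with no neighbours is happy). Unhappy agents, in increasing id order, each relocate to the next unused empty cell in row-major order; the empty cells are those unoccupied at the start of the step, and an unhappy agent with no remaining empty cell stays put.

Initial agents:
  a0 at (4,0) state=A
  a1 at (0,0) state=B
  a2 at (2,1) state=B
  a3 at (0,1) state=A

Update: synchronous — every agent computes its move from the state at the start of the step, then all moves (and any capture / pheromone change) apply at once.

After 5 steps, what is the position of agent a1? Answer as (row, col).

(0, 2)

t=1: a0@(4,0):A a1@(0,2):B a2@(2,1):B a3@(0,1):A
t=2: a0@(4,0):A a1@(0,0):B a2@(2,1):B a3@(0,1):A
t=3: a0@(4,0):A a1@(0,2):B a2@(2,1):B a3@(0,1):A
t=4: a0@(4,0):A a1@(0,0):B a2@(2,1):B a3@(0,1):A
t=5: a0@(4,0):A a1@(0,2):B a2@(2,1):B a3@(0,1):A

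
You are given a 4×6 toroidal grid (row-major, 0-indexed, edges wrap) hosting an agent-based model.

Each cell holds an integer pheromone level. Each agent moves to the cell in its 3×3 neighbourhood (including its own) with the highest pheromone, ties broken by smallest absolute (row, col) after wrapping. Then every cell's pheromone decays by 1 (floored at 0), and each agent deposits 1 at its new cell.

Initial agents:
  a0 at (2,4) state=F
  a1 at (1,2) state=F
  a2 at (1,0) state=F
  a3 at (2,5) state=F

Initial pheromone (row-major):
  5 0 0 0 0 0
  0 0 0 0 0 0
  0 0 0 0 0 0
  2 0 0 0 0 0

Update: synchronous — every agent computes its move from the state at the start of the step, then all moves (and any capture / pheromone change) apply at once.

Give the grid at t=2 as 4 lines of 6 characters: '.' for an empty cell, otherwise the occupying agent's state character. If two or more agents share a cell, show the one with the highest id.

F.....
...F..
......
......

t=1: a0@(1,3) a1@(0,1) a2@(0,0) a3@(3,0) | pheromone: 5 1 0 0 0 0 / 0 0 0 1 0 0 / 0 0 0 0 0 0 / 2 0 0 0 0 0
t=2: a0@(1,3) a1@(0,0) a2@(0,0) a3@(0,0) | pheromone: 7 0 0 0 0 0 / 0 0 0 1 0 0 / 0 0 0 0 0 0 / 1 0 0 0 0 0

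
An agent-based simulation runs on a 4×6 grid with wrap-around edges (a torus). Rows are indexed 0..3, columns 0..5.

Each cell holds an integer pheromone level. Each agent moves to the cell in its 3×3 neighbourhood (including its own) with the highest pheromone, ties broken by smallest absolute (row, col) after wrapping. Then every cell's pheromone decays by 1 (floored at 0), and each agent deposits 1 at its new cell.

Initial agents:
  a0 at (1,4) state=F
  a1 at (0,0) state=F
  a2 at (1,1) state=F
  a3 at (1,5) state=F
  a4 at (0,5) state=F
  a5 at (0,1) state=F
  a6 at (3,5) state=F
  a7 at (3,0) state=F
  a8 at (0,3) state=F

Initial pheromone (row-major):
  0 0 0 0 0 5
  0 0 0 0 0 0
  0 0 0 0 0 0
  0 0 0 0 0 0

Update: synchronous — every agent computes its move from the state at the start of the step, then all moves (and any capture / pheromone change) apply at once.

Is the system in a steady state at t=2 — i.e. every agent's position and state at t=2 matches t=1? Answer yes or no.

t=1: a0@(0,5) a1@(0,5) a2@(0,0) a3@(0,5) a4@(0,5) a5@(0,0) a6@(0,5) a7@(0,5) a8@(0,2) | pheromone: 2 0 1 0 0 10 / 0 0 0 0 0 0 / 0 0 0 0 0 0 / 0 0 0 0 0 0
t=2: a0@(0,5) a1@(0,5) a2@(0,5) a3@(0,5) a4@(0,5) a5@(0,5) a6@(0,5) a7@(0,5) a8@(0,2) | pheromone: 1 0 1 0 0 17 / 0 0 0 0 0 0 / 0 0 0 0 0 0 / 0 0 0 0 0 0

no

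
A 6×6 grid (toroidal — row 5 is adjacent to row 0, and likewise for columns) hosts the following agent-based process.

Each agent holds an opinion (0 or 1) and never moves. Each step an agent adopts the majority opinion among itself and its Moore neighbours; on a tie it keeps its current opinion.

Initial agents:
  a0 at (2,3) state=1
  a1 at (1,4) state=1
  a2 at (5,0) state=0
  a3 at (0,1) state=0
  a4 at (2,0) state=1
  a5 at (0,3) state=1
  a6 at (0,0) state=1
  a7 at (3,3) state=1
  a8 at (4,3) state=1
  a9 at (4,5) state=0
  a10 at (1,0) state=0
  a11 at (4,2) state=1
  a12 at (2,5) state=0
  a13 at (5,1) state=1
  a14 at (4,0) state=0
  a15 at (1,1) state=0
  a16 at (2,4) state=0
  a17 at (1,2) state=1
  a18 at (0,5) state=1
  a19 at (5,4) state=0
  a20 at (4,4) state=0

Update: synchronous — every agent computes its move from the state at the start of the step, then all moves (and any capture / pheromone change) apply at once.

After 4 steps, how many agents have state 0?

t=1: a0@(2,3):1 a1@(1,4):1 a2@(5,0):0 a3@(0,1):0 a4@(2,0):0 a5@(0,3):1 a6@(0,0):0 a7@(3,3):1 a8@(4,3):1 a9@(4,5):0 a10@(1,0):0 a11@(4,2):1 a12@(2,5):0 a13@(5,1):1 a14@(4,0):0 a15@(1,1):0 a16@(2,4):1 a17@(1,2):1 a18@(0,5):1 a19@(5,4):0 a20@(4,4):0
t=2: a0@(2,3):1 a1@(1,4):1 a2@(5,0):0 a3@(0,1):0 a4@(2,0):0 a5@(0,3):1 a6@(0,0):0 a7@(3,3):1 a8@(4,3):1 a9@(4,5):0 a10@(1,0):0 a11@(4,2):1 a12@(2,5):0 a13@(5,1):0 a14@(4,0):0 a15@(1,1):0 a16@(2,4):1 a17@(1,2):1 a18@(0,5):0 a19@(5,4):0 a20@(4,4):0
t=3: (unchanged — steady state)

13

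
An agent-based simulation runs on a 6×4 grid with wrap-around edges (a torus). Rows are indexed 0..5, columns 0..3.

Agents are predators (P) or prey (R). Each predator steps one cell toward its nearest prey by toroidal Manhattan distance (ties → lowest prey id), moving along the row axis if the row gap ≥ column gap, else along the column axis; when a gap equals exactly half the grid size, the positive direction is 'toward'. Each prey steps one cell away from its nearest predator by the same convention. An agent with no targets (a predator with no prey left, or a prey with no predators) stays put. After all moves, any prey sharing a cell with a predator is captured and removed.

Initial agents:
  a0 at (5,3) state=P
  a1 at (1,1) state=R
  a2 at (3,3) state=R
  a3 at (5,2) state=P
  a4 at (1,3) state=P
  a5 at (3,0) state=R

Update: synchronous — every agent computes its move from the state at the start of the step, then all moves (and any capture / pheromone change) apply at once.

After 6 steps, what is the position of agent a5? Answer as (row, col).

(3, 0)

t=1: a0@(4,3):P a2@(2,3):R a3@(0,2):P a4@(1,0):P a5@(2,0):R
t=2: a0@(3,3):P a2@(1,3):R a3@(1,2):P a4@(2,0):P a5@(3,0):R
t=3: a0@(3,0):P a2@(1,0):R a3@(1,3):P a4@(3,0):P a5@(3,1):R
t=4: a0@(3,1):P a2@(1,1):R a3@(1,0):P a4@(3,1):P a5@(3,2):R
t=5: a0@(3,2):P a2@(1,2):R a3@(1,1):P a4@(3,2):P a5@(3,3):R
t=6: a0@(3,3):P a2@(1,3):R a3@(1,2):P a4@(3,3):P a5@(3,0):R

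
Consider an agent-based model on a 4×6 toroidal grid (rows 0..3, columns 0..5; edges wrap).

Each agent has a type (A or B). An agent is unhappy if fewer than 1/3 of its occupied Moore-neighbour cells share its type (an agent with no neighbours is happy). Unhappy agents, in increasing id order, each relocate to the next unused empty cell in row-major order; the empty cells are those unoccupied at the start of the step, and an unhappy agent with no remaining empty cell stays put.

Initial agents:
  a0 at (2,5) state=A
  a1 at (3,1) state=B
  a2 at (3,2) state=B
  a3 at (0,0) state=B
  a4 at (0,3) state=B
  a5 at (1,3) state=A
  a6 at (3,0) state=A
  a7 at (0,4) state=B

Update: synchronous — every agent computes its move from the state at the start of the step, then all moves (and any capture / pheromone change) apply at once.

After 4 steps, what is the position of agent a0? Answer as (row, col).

(2, 5)

t=1: a0@(2,5):A a1@(3,1):B a2@(3,2):B a3@(0,0):B a4@(0,3):B a5@(0,1):A a6@(3,0):A a7@(0,4):B
t=2: a0@(2,5):A a1@(3,1):B a2@(3,2):B a3@(0,0):B a4@(0,3):B a5@(0,2):A a6@(3,0):A a7@(0,4):B
t=3: a0@(2,5):A a1@(3,1):B a2@(3,2):B a3@(0,0):B a4@(0,3):B a5@(0,1):A a6@(3,0):A a7@(0,4):B
t=4: a0@(2,5):A a1@(3,1):B a2@(3,2):B a3@(0,0):B a4@(0,3):B a5@(0,2):A a6@(3,0):A a7@(0,4):B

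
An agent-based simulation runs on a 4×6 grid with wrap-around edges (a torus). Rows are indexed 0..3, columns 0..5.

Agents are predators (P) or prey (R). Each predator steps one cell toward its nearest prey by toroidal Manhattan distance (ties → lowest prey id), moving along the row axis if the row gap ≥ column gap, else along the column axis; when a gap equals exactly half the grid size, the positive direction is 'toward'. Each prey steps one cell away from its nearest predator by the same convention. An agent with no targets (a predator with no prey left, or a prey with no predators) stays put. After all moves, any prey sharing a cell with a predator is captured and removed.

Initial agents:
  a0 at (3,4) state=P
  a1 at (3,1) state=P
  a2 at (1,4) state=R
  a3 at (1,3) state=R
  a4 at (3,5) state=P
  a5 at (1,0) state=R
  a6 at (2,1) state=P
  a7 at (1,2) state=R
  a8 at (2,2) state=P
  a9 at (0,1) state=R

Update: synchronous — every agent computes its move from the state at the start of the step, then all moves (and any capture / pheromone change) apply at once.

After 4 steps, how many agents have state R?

t=1: a0@(0,4):P a1@(0,1):P a3@(0,3):R a4@(0,5):P a5@(0,0):R a6@(1,1):P a7@(0,2):R a8@(1,2):P
t=2: a0@(0,3):P a1@(0,0):P a4@(0,0):P a5@(0,5):R a6@(0,1):P a8@(0,2):P
t=3: a0@(0,4):P a1@(0,5):P a4@(0,5):P a6@(0,0):P a8@(0,3):P
t=4: (unchanged — steady state)

0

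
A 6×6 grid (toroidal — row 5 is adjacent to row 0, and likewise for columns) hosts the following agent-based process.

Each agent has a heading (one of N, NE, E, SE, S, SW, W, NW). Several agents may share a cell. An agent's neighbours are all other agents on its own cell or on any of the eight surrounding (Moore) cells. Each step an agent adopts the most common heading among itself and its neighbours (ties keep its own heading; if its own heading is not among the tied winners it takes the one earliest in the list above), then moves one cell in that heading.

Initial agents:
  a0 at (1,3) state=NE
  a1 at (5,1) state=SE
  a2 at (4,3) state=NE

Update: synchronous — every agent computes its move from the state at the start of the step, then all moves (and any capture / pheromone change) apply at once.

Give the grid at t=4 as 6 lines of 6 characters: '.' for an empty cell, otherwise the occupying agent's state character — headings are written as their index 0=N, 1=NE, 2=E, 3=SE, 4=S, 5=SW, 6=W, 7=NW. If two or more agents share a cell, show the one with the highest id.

.1....
......
......
.1...3
......
......

t=1: a0@(0,4):NE a1@(0,2):SE a2@(3,4):NE
t=2: a0@(5,5):NE a1@(1,3):SE a2@(2,5):NE
t=3: a0@(4,0):NE a1@(2,4):SE a2@(1,0):NE
t=4: a0@(3,1):NE a1@(3,5):SE a2@(0,1):NE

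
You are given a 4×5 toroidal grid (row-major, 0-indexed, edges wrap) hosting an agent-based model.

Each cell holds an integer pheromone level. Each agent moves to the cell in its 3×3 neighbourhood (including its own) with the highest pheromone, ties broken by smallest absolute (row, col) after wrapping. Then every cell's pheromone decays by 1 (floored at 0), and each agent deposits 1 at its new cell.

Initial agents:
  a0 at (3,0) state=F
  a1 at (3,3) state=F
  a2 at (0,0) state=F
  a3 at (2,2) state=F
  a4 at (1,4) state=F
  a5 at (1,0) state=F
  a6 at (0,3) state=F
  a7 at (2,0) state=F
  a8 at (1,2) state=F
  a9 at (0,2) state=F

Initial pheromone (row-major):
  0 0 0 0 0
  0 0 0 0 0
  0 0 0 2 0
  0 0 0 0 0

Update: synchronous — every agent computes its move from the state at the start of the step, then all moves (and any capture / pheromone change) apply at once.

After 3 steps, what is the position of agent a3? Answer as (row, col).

(2, 3)

t=1: a0@(0,0) a1@(2,3) a2@(0,0) a3@(2,3) a4@(2,3) a5@(0,0) a6@(0,2) a7@(1,0) a8@(2,3) a9@(0,1) | pheromone: 3 1 1 0 0 / 1 0 0 0 0 / 0 0 0 5 0 / 0 0 0 0 0
t=2: a0@(0,0) a1@(2,3) a2@(0,0) a3@(2,3) a4@(2,3) a5@(0,0) a6@(0,1) a7@(0,0) a8@(2,3) a9@(0,0) | pheromone: 7 1 0 0 0 / 0 0 0 0 0 / 0 0 0 8 0 / 0 0 0 0 0
t=3: a0@(0,0) a1@(2,3) a2@(0,0) a3@(2,3) a4@(2,3) a5@(0,0) a6@(0,0) a7@(0,0) a8@(2,3) a9@(0,0) | pheromone: 12 0 0 0 0 / 0 0 0 0 0 / 0 0 0 11 0 / 0 0 0 0 0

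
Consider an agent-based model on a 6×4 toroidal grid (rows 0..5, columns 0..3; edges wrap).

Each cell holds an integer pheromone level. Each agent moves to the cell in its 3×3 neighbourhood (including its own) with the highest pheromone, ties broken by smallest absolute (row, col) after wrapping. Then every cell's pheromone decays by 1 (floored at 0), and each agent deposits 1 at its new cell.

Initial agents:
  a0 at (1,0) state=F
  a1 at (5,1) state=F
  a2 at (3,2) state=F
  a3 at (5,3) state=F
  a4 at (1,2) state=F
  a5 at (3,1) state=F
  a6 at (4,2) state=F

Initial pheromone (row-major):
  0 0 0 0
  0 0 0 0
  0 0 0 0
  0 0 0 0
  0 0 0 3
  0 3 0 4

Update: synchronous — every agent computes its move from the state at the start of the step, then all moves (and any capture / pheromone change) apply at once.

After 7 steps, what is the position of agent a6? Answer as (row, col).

t=1: a0@(0,0) a1@(5,1) a2@(4,3) a3@(5,3) a4@(0,1) a5@(2,0) a6@(5,3) | pheromone: 1 1 0 0 / 0 0 0 0 / 1 0 0 0 / 0 0 0 0 / 0 0 0 3 / 0 3 0 5
t=2: a0@(5,3) a1@(5,1) a2@(5,3) a3@(5,3) a4@(5,1) a5@(2,0) a6@(5,3) | pheromone: 0 0 0 0 / 0 0 0 0 / 1 0 0 0 / 0 0 0 0 / 0 0 0 2 / 0 4 0 8
t=3: a0@(5,3) a1@(5,1) a2@(5,3) a3@(5,3) a4@(5,1) a5@(2,0) a6@(5,3) | pheromone: 0 0 0 0 / 0 0 0 0 / 1 0 0 0 / 0 0 0 0 / 0 0 0 1 / 0 5 0 11
t=4: a0@(5,3) a1@(5,1) a2@(5,3) a3@(5,3) a4@(5,1) a5@(2,0) a6@(5,3) | pheromone: 0 0 0 0 / 0 0 0 0 / 1 0 0 0 / 0 0 0 0 / 0 0 0 0 / 0 6 0 14
t=5: a0@(5,3) a1@(5,1) a2@(5,3) a3@(5,3) a4@(5,1) a5@(2,0) a6@(5,3) | pheromone: 0 0 0 0 / 0 0 0 0 / 1 0 0 0 / 0 0 0 0 / 0 0 0 0 / 0 7 0 17
t=6: a0@(5,3) a1@(5,1) a2@(5,3) a3@(5,3) a4@(5,1) a5@(2,0) a6@(5,3) | pheromone: 0 0 0 0 / 0 0 0 0 / 1 0 0 0 / 0 0 0 0 / 0 0 0 0 / 0 8 0 20
t=7: a0@(5,3) a1@(5,1) a2@(5,3) a3@(5,3) a4@(5,1) a5@(2,0) a6@(5,3) | pheromone: 0 0 0 0 / 0 0 0 0 / 1 0 0 0 / 0 0 0 0 / 0 0 0 0 / 0 9 0 23

(5, 3)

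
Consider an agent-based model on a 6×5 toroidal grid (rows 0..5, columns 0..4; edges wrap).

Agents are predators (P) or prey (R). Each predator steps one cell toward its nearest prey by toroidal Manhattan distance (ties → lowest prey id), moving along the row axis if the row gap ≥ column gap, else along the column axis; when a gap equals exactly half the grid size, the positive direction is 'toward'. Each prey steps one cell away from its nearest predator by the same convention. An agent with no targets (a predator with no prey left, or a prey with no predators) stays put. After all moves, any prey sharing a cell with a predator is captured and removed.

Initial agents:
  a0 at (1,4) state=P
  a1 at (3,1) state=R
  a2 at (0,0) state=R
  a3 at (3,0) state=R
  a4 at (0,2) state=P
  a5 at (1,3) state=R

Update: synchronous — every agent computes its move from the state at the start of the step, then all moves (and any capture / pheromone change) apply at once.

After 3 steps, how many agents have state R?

t=1: a0@(1,3):P a1@(4,1):R a2@(5,0):R a3@(4,0):R a4@(0,1):P a5@(1,2):R
t=2: a0@(1,2):P a1@(3,1):R a2@(4,0):R a3@(3,0):R a4@(5,1):P a5@(1,1):R
t=3: a0@(1,1):P a1@(2,1):R a2@(3,0):R a3@(2,0):R a4@(4,1):P a5@(1,0):R

4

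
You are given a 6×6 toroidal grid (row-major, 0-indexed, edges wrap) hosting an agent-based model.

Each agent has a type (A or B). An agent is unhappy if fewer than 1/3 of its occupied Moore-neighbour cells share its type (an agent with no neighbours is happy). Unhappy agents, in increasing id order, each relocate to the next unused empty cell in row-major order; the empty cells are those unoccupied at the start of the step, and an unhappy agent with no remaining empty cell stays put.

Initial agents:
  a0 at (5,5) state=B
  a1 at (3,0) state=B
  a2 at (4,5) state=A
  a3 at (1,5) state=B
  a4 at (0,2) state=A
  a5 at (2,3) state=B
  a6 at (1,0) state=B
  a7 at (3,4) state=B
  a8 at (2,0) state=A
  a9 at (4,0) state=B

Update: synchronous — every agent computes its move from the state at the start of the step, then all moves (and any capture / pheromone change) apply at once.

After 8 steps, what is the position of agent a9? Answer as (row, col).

(4, 0)

t=1: a0@(5,5):B a1@(3,0):B a2@(0,0):A a3@(1,5):B a4@(0,2):A a5@(2,3):B a6@(1,0):B a7@(3,4):B a8@(0,1):A a9@(4,0):B
t=2: a0@(5,5):B a1@(3,0):B a2@(0,3):A a3@(1,5):B a4@(0,2):A a5@(2,3):B a6@(1,0):B a7@(3,4):B a8@(0,1):A a9@(4,0):B
t=3: (unchanged — steady state)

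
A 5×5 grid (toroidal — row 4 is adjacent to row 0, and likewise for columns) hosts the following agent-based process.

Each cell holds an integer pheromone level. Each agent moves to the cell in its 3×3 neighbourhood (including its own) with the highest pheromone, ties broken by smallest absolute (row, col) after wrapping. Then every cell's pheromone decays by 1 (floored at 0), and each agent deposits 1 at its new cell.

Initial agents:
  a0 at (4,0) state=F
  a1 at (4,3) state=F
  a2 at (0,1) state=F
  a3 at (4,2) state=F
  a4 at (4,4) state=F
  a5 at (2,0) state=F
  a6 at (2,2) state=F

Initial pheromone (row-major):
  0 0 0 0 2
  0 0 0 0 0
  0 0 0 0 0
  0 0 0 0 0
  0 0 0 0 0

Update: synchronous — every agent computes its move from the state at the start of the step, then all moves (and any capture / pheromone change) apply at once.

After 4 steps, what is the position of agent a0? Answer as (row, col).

(0, 4)

t=1: a0@(0,4) a1@(0,4) a2@(0,0) a3@(0,1) a4@(0,4) a5@(1,0) a6@(1,1) | pheromone: 1 1 0 0 4 / 1 1 0 0 0 / 0 0 0 0 0 / 0 0 0 0 0 / 0 0 0 0 0
t=2: a0@(0,4) a1@(0,4) a2@(0,4) a3@(0,0) a4@(0,4) a5@(0,4) a6@(0,0) | pheromone: 2 0 0 0 8 / 0 0 0 0 0 / 0 0 0 0 0 / 0 0 0 0 0 / 0 0 0 0 0
t=3: a0@(0,4) a1@(0,4) a2@(0,4) a3@(0,4) a4@(0,4) a5@(0,4) a6@(0,4) | pheromone: 1 0 0 0 14 / 0 0 0 0 0 / 0 0 0 0 0 / 0 0 0 0 0 / 0 0 0 0 0
t=4: a0@(0,4) a1@(0,4) a2@(0,4) a3@(0,4) a4@(0,4) a5@(0,4) a6@(0,4) | pheromone: 0 0 0 0 20 / 0 0 0 0 0 / 0 0 0 0 0 / 0 0 0 0 0 / 0 0 0 0 0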